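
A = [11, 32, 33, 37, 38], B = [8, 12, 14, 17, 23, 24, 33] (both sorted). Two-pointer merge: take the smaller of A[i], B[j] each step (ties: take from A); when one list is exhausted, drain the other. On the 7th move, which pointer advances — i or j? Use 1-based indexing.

[i=1,j=1] A[i]=11>B[j]=8 take 8 → j++
[i=1,j=2] A[i]=11<=B[j]=12 take 11 → i++
[i=2,j=2] A[i]=32>B[j]=12 take 12 → j++
[i=2,j=3] A[i]=32>B[j]=14 take 14 → j++
[i=2,j=4] A[i]=32>B[j]=17 take 17 → j++
[i=2,j=5] A[i]=32>B[j]=23 take 23 → j++
[i=2,j=6] A[i]=32>B[j]=24 take 24 → j++

j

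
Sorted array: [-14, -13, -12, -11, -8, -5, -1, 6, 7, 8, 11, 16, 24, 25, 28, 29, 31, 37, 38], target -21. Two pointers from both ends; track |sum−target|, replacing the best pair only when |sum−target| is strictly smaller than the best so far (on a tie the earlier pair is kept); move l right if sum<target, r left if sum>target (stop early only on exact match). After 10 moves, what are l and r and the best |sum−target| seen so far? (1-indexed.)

l=1, r=9, best |Δ|=15

l=1 r=19: -14+38=24 d=45 *, r--
l=1 r=18: -14+37=23 d=44 *, r--
l=1 r=17: -14+31=17 d=38 *, r--
l=1 r=16: -14+29=15 d=36 *, r--
l=1 r=15: -14+28=14 d=35 *, r--
l=1 r=14: -14+25=11 d=32 *, r--
l=1 r=13: -14+24=10 d=31 *, r--
l=1 r=12: -14+16=2 d=23 *, r--
l=1 r=11: -14+11=-3 d=18 *, r--
l=1 r=10: -14+8=-6 d=15 *, r--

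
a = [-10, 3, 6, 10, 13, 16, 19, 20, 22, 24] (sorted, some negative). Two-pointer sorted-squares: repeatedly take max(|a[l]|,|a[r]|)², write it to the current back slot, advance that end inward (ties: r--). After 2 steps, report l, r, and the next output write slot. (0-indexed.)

l=0 r=9: |-10|<=|24| out[9]=576, r--
l=0 r=8: |-10|<=|22| out[8]=484, r--

l=0, r=7, next write slot=7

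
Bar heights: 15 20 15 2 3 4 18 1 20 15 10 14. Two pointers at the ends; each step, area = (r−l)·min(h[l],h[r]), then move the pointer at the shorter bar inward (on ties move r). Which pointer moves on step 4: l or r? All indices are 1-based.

l

l=1 r=12: min(15,14)*11=154 best=154 *, r--
l=1 r=11: min(15,10)*10=100 best=154, r--
l=1 r=10: min(15,15)*9=135 best=154, r--
l=1 r=9: min(15,20)*8=120 best=154, l++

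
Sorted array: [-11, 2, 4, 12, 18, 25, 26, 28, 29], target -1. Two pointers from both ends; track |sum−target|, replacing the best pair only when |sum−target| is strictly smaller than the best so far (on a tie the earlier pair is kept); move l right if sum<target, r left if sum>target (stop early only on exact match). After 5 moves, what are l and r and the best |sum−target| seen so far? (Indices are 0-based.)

l=0 r=8: -11+29=18 d=19 *, r--
l=0 r=7: -11+28=17 d=18 *, r--
l=0 r=6: -11+26=15 d=16 *, r--
l=0 r=5: -11+25=14 d=15 *, r--
l=0 r=4: -11+18=7 d=8 *, r--

l=0, r=3, best |Δ|=8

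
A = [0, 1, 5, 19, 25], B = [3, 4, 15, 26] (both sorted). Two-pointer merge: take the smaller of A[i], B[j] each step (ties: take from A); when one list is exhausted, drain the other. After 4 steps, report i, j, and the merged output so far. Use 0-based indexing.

[i=0,j=0] A[i]=0<=B[j]=3 take 0 → i++
[i=1,j=0] A[i]=1<=B[j]=3 take 1 → i++
[i=2,j=0] A[i]=5>B[j]=3 take 3 → j++
[i=2,j=1] A[i]=5>B[j]=4 take 4 → j++

i=2, j=2, merged so far=[0, 1, 3, 4]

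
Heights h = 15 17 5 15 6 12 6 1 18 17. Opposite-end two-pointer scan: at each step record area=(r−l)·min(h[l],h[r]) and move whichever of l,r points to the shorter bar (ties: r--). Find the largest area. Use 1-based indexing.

l=1 r=10: min(15,17)*9=135 best=135 *, l++
l=2 r=10: min(17,17)*8=136 best=136 *, r--
l=2 r=9: min(17,18)*7=119 best=136, l++
l=3 r=9: min(5,18)*6=30 best=136, l++
l=4 r=9: min(15,18)*5=75 best=136, l++
l=5 r=9: min(6,18)*4=24 best=136, l++
l=6 r=9: min(12,18)*3=36 best=136, l++
l=7 r=9: min(6,18)*2=12 best=136, l++
l=8 r=9: min(1,18)*1=1 best=136, l++

max area = 136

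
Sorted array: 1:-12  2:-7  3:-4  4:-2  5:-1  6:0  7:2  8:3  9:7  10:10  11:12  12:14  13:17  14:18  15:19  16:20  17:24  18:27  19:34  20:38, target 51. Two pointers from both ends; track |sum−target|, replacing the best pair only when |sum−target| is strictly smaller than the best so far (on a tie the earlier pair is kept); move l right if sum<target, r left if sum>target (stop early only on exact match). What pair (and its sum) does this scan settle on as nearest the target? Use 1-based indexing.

pair (17, 34) with sum 51 (|Δ|=0)

[1,20] -12+38=26 d=25 * → l++
[2,20] -7+38=31 d=20 * → l++
[3,20] -4+38=34 d=17 * → l++
[4,20] -2+38=36 d=15 * → l++
[5,20] -1+38=37 d=14 * → l++
[6,20] 0+38=38 d=13 * → l++
[7,20] 2+38=40 d=11 * → l++
[8,20] 3+38=41 d=10 * → l++
[9,20] 7+38=45 d=6 * → l++
[10,20] 10+38=48 d=3 * → l++
[11,20] 12+38=50 d=1 * → l++
[12,20] 14+38=52 d=1 → r--
[12,19] 14+34=48 d=3 → l++
[13,19] 17+34=51 d=0 * → stop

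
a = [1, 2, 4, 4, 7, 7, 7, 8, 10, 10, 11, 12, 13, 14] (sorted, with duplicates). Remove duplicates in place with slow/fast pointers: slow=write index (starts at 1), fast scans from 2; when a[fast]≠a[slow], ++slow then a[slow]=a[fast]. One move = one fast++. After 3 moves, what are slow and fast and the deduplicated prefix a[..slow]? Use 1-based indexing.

slow=3, fast=5, prefix=[1, 2, 4]

(s=1,f=2) a[fast]=2≠a[slow]=1 write a[2]=2 → slow++,fast++
(s=2,f=3) a[fast]=4≠a[slow]=2 write a[3]=4 → slow++,fast++
(s=3,f=4) a[fast]=4=a[slow] dup → fast++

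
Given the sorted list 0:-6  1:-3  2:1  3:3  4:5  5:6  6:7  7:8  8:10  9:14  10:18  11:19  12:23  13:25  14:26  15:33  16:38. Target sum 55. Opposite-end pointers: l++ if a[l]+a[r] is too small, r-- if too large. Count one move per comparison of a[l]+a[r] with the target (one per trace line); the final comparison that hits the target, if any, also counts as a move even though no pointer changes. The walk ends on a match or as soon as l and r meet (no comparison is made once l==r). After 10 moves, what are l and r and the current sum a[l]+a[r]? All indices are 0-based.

[0,16] -6+38=32 <55 → l++
[1,16] -3+38=35 <55 → l++
[2,16] 1+38=39 <55 → l++
[3,16] 3+38=41 <55 → l++
[4,16] 5+38=43 <55 → l++
[5,16] 6+38=44 <55 → l++
[6,16] 7+38=45 <55 → l++
[7,16] 8+38=46 <55 → l++
[8,16] 10+38=48 <55 → l++
[9,16] 14+38=52 <55 → l++

l=10, r=16, sum=56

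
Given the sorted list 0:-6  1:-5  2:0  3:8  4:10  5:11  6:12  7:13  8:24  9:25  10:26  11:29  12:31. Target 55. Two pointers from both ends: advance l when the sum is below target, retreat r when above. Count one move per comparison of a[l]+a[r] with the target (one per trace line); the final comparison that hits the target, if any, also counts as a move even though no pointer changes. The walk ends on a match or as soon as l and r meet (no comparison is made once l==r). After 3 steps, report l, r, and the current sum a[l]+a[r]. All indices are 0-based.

l=3, r=12, sum=39

[0,12] -6+31=25 <55 → l++
[1,12] -5+31=26 <55 → l++
[2,12] 0+31=31 <55 → l++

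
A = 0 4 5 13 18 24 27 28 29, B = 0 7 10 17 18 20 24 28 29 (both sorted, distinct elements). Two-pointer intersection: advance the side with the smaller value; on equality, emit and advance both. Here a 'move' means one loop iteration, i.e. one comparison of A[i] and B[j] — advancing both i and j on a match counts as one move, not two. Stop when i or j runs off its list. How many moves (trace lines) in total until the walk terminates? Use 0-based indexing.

[i=0,j=0] 0==0 emit → i++,j++
[i=1,j=1] 4<7 → i++
[i=2,j=1] 5<7 → i++
[i=3,j=1] 13>7 → j++
[i=3,j=2] 13>10 → j++
[i=3,j=3] 13<17 → i++
[i=4,j=3] 18>17 → j++
[i=4,j=4] 18==18 emit → i++,j++
[i=5,j=5] 24>20 → j++
[i=5,j=6] 24==24 emit → i++,j++
[i=6,j=7] 27<28 → i++
[i=7,j=7] 28==28 emit → i++,j++
[i=8,j=8] 29==29 emit → i++,j++

13 moves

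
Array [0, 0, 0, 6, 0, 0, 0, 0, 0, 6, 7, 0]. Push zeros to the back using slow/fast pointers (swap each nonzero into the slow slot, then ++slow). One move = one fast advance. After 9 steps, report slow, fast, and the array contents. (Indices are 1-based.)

slow=1 fast=1: a[fast]=0, fast++
slow=1 fast=2: a[fast]=0, fast++
slow=1 fast=3: a[fast]=0, fast++
slow=1 fast=4: a[fast]=6≠0 swap→a[1]=6, slow++,fast++
slow=2 fast=5: a[fast]=0, fast++
slow=2 fast=6: a[fast]=0, fast++
slow=2 fast=7: a[fast]=0, fast++
slow=2 fast=8: a[fast]=0, fast++
slow=2 fast=9: a[fast]=0, fast++

slow=2, fast=10, a=[6, 0, 0, 0, 0, 0, 0, 0, 0, 6, 7, 0]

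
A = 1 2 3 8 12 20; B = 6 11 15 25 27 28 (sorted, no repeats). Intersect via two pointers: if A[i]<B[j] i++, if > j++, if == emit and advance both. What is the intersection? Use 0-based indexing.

i=0 j=0: 1<6, i++
i=1 j=0: 2<6, i++
i=2 j=0: 3<6, i++
i=3 j=0: 8>6, j++
i=3 j=1: 8<11, i++
i=4 j=1: 12>11, j++
i=4 j=2: 12<15, i++
i=5 j=2: 20>15, j++
i=5 j=3: 20<25, i++

intersection = []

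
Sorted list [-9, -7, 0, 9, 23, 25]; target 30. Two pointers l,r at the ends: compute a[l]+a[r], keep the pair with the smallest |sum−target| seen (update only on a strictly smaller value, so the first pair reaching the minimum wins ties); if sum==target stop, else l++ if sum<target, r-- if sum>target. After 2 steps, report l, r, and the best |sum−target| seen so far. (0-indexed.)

l=2, r=5, best |Δ|=12

l=0 r=5: -9+25=16 d=14 *, l++
l=1 r=5: -7+25=18 d=12 *, l++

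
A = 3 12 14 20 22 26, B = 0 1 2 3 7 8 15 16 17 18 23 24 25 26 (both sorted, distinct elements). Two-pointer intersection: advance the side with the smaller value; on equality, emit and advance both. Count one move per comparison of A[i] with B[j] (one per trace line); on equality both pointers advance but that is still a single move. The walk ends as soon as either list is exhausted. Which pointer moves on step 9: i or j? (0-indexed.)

j

i=0 j=0: 3>0, j++
i=0 j=1: 3>1, j++
i=0 j=2: 3>2, j++
i=0 j=3: 3==3 emit, i++,j++
i=1 j=4: 12>7, j++
i=1 j=5: 12>8, j++
i=1 j=6: 12<15, i++
i=2 j=6: 14<15, i++
i=3 j=6: 20>15, j++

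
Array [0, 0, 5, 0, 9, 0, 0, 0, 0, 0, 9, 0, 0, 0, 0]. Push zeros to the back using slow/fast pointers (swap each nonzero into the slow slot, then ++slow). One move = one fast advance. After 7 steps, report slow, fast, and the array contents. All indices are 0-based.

slow=2, fast=7, a=[5, 9, 0, 0, 0, 0, 0, 0, 0, 0, 9, 0, 0, 0, 0]

slow=0 fast=0: a[fast]=0, fast++
slow=0 fast=1: a[fast]=0, fast++
slow=0 fast=2: a[fast]=5≠0 swap→a[0]=5, slow++,fast++
slow=1 fast=3: a[fast]=0, fast++
slow=1 fast=4: a[fast]=9≠0 swap→a[1]=9, slow++,fast++
slow=2 fast=5: a[fast]=0, fast++
slow=2 fast=6: a[fast]=0, fast++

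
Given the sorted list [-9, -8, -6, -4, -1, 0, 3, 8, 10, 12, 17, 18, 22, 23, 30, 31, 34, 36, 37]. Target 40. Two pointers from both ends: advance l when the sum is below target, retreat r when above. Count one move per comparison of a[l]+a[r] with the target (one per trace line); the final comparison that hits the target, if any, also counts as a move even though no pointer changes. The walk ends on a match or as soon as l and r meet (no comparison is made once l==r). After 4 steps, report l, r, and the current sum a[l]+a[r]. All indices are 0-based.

l=4, r=18, sum=36

[0,18] -9+37=28 <40 → l++
[1,18] -8+37=29 <40 → l++
[2,18] -6+37=31 <40 → l++
[3,18] -4+37=33 <40 → l++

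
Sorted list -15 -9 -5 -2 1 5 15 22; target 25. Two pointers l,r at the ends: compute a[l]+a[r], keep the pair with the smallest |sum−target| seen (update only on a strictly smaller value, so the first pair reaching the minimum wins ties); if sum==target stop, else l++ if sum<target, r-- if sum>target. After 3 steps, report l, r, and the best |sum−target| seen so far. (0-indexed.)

l=3, r=7, best |Δ|=8

l=0 r=7: -15+22=7 d=18 *, l++
l=1 r=7: -9+22=13 d=12 *, l++
l=2 r=7: -5+22=17 d=8 *, l++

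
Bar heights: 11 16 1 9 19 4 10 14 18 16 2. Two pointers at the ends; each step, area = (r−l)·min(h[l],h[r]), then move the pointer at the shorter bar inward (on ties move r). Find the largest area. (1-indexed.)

max area = 128

l=1 r=11: min(11,2)*10=20 best=20 *, r--
l=1 r=10: min(11,16)*9=99 best=99 *, l++
l=2 r=10: min(16,16)*8=128 best=128 *, r--
l=2 r=9: min(16,18)*7=112 best=128, l++
l=3 r=9: min(1,18)*6=6 best=128, l++
l=4 r=9: min(9,18)*5=45 best=128, l++
l=5 r=9: min(19,18)*4=72 best=128, r--
l=5 r=8: min(19,14)*3=42 best=128, r--
l=5 r=7: min(19,10)*2=20 best=128, r--
l=5 r=6: min(19,4)*1=4 best=128, r--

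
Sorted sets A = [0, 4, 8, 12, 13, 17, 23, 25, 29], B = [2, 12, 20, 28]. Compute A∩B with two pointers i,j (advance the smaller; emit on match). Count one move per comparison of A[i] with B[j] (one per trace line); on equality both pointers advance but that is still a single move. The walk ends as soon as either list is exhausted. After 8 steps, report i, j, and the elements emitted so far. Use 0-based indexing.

i=6, j=3, emitted=[12]

i=0 j=0: 0<2, i++
i=1 j=0: 4>2, j++
i=1 j=1: 4<12, i++
i=2 j=1: 8<12, i++
i=3 j=1: 12==12 emit, i++,j++
i=4 j=2: 13<20, i++
i=5 j=2: 17<20, i++
i=6 j=2: 23>20, j++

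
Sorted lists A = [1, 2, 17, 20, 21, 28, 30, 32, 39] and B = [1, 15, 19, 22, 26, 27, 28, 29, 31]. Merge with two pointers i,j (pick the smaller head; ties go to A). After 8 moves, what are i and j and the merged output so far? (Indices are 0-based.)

i=0 j=0: A[i]=1<=B[j]=1 take 1, i++
i=1 j=0: A[i]=2>B[j]=1 take 1, j++
i=1 j=1: A[i]=2<=B[j]=15 take 2, i++
i=2 j=1: A[i]=17>B[j]=15 take 15, j++
i=2 j=2: A[i]=17<=B[j]=19 take 17, i++
i=3 j=2: A[i]=20>B[j]=19 take 19, j++
i=3 j=3: A[i]=20<=B[j]=22 take 20, i++
i=4 j=3: A[i]=21<=B[j]=22 take 21, i++

i=5, j=3, merged so far=[1, 1, 2, 15, 17, 19, 20, 21]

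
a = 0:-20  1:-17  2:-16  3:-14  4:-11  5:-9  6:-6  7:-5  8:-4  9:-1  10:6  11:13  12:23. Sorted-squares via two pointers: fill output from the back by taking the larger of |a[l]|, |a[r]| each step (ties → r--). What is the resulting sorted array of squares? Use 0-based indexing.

[1, 16, 25, 36, 36, 81, 121, 169, 196, 256, 289, 400, 529]

[0,12] |-20|<=|23| out[12]=529 → r--
[0,11] |-20|>|13| out[11]=400 → l++
[1,11] |-17|>|13| out[10]=289 → l++
[2,11] |-16|>|13| out[9]=256 → l++
[3,11] |-14|>|13| out[8]=196 → l++
[4,11] |-11|<=|13| out[7]=169 → r--
[4,10] |-11|>|6| out[6]=121 → l++
[5,10] |-9|>|6| out[5]=81 → l++
[6,10] |-6|<=|6| out[4]=36 → r--
[6,9] |-6|>|-1| out[3]=36 → l++
[7,9] |-5|>|-1| out[2]=25 → l++
[8,9] |-4|>|-1| out[1]=16 → l++
[9,9] |-1|<=|-1| out[0]=1 → r--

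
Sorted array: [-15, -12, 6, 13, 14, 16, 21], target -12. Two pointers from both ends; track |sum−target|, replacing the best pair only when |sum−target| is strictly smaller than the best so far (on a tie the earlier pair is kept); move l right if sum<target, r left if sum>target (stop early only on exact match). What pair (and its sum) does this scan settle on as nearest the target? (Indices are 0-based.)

[0,6] -15+21=6 d=18 * → r--
[0,5] -15+16=1 d=13 * → r--
[0,4] -15+14=-1 d=11 * → r--
[0,3] -15+13=-2 d=10 * → r--
[0,2] -15+6=-9 d=3 * → r--
[0,1] -15+-12=-27 d=15 → l++

pair (-15, 6) with sum -9 (|Δ|=3)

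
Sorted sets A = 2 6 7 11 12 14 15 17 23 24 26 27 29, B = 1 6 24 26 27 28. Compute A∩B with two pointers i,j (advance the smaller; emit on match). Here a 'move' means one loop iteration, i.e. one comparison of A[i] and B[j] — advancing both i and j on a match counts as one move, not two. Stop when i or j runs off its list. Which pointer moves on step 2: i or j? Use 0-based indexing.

i

[i=0,j=0] 2>1 → j++
[i=0,j=1] 2<6 → i++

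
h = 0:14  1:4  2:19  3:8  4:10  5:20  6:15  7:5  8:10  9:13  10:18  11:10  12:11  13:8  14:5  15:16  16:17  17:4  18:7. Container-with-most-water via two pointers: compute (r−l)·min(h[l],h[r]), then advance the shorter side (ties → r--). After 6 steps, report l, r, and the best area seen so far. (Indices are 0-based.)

l=2, r=14, best area=238

[0,18] min(14,7)*18=126 best=126 * → r--
[0,17] min(14,4)*17=68 best=126 → r--
[0,16] min(14,17)*16=224 best=224 * → l++
[1,16] min(4,17)*15=60 best=224 → l++
[2,16] min(19,17)*14=238 best=238 * → r--
[2,15] min(19,16)*13=208 best=238 → r--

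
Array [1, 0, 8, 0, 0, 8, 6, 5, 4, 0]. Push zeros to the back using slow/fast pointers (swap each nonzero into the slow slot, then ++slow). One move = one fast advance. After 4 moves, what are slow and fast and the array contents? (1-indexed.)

slow=3, fast=5, a=[1, 8, 0, 0, 0, 8, 6, 5, 4, 0]

(s=1,f=1) a[fast]=1≠0 swap→a[1]=1 → slow++,fast++
(s=2,f=2) a[fast]=0 → fast++
(s=2,f=3) a[fast]=8≠0 swap→a[2]=8 → slow++,fast++
(s=3,f=4) a[fast]=0 → fast++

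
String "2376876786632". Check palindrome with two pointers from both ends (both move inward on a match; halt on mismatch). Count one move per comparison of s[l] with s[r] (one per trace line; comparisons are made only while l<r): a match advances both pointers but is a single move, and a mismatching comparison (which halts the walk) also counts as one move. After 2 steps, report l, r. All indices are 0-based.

l=0 r=12: '2'=='2', l++,r--
l=1 r=11: '3'=='3', l++,r--

l=2, r=10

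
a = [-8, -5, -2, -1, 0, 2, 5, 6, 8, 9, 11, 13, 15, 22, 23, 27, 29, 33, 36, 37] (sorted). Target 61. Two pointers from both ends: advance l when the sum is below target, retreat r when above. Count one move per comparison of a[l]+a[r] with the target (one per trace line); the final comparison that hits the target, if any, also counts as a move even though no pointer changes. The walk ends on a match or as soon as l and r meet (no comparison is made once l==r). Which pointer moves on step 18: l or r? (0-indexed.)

l=0 r=19: -8+37=29 <61, l++
l=1 r=19: -5+37=32 <61, l++
l=2 r=19: -2+37=35 <61, l++
l=3 r=19: -1+37=36 <61, l++
l=4 r=19: 0+37=37 <61, l++
l=5 r=19: 2+37=39 <61, l++
l=6 r=19: 5+37=42 <61, l++
l=7 r=19: 6+37=43 <61, l++
l=8 r=19: 8+37=45 <61, l++
l=9 r=19: 9+37=46 <61, l++
l=10 r=19: 11+37=48 <61, l++
l=11 r=19: 13+37=50 <61, l++
l=12 r=19: 15+37=52 <61, l++
l=13 r=19: 22+37=59 <61, l++
l=14 r=19: 23+37=60 <61, l++
l=15 r=19: 27+37=64 >61, r--
l=15 r=18: 27+36=63 >61, r--
l=15 r=17: 27+33=60 <61, l++

l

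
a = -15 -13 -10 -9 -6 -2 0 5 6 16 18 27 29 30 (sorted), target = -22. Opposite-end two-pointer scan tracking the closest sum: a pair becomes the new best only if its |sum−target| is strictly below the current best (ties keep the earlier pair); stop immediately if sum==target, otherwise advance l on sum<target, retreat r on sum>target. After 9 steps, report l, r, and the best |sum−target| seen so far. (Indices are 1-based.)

[1,14] -15+30=15 d=37 * → r--
[1,13] -15+29=14 d=36 * → r--
[1,12] -15+27=12 d=34 * → r--
[1,11] -15+18=3 d=25 * → r--
[1,10] -15+16=1 d=23 * → r--
[1,9] -15+6=-9 d=13 * → r--
[1,8] -15+5=-10 d=12 * → r--
[1,7] -15+0=-15 d=7 * → r--
[1,6] -15+-2=-17 d=5 * → r--

l=1, r=5, best |Δ|=5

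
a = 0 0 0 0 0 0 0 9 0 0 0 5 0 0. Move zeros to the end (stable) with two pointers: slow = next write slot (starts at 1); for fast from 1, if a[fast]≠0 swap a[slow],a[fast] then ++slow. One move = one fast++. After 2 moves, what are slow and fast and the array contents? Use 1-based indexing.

slow=1, fast=3, a=[0, 0, 0, 0, 0, 0, 0, 9, 0, 0, 0, 5, 0, 0]

(s=1,f=1) a[fast]=0 → fast++
(s=1,f=2) a[fast]=0 → fast++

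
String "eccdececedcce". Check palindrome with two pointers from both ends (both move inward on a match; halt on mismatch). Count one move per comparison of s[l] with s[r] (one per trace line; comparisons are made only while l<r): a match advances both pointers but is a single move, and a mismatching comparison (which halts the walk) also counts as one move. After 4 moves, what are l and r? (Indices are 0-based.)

l=4, r=8

l=0 r=12: 'e'=='e', l++,r--
l=1 r=11: 'c'=='c', l++,r--
l=2 r=10: 'c'=='c', l++,r--
l=3 r=9: 'd'=='d', l++,r--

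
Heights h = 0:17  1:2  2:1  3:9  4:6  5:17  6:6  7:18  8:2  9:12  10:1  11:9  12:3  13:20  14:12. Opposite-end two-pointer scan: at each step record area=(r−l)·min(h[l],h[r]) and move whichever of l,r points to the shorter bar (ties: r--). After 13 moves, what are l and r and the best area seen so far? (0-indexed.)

[0,14] min(17,12)*14=168 best=168 * → r--
[0,13] min(17,20)*13=221 best=221 * → l++
[1,13] min(2,20)*12=24 best=221 → l++
[2,13] min(1,20)*11=11 best=221 → l++
[3,13] min(9,20)*10=90 best=221 → l++
[4,13] min(6,20)*9=54 best=221 → l++
[5,13] min(17,20)*8=136 best=221 → l++
[6,13] min(6,20)*7=42 best=221 → l++
[7,13] min(18,20)*6=108 best=221 → l++
[8,13] min(2,20)*5=10 best=221 → l++
[9,13] min(12,20)*4=48 best=221 → l++
[10,13] min(1,20)*3=3 best=221 → l++
[11,13] min(9,20)*2=18 best=221 → l++

l=12, r=13, best area=221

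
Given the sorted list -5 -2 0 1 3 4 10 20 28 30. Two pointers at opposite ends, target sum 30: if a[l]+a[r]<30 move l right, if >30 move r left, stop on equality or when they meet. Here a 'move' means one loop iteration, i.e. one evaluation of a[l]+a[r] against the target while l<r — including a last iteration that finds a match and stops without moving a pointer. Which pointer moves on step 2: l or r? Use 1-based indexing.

l

l=1 r=10: -5+30=25 <30, l++
l=2 r=10: -2+30=28 <30, l++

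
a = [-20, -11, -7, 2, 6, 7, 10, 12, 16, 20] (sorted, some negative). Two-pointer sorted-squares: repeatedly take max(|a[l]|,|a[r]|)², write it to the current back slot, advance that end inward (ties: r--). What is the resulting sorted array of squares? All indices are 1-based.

[1,10] |-20|<=|20| out[10]=400 → r--
[1,9] |-20|>|16| out[9]=400 → l++
[2,9] |-11|<=|16| out[8]=256 → r--
[2,8] |-11|<=|12| out[7]=144 → r--
[2,7] |-11|>|10| out[6]=121 → l++
[3,7] |-7|<=|10| out[5]=100 → r--
[3,6] |-7|<=|7| out[4]=49 → r--
[3,5] |-7|>|6| out[3]=49 → l++
[4,5] |2|<=|6| out[2]=36 → r--
[4,4] |2|<=|2| out[1]=4 → r--

[4, 36, 49, 49, 100, 121, 144, 256, 400, 400]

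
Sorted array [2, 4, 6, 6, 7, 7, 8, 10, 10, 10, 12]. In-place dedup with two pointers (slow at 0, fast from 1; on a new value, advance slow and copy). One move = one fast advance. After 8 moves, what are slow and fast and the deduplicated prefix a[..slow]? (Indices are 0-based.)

(s=0,f=1) a[fast]=4≠a[slow]=2 write a[1]=4 → slow++,fast++
(s=1,f=2) a[fast]=6≠a[slow]=4 write a[2]=6 → slow++,fast++
(s=2,f=3) a[fast]=6=a[slow] dup → fast++
(s=2,f=4) a[fast]=7≠a[slow]=6 write a[3]=7 → slow++,fast++
(s=3,f=5) a[fast]=7=a[slow] dup → fast++
(s=3,f=6) a[fast]=8≠a[slow]=7 write a[4]=8 → slow++,fast++
(s=4,f=7) a[fast]=10≠a[slow]=8 write a[5]=10 → slow++,fast++
(s=5,f=8) a[fast]=10=a[slow] dup → fast++

slow=5, fast=9, prefix=[2, 4, 6, 7, 8, 10]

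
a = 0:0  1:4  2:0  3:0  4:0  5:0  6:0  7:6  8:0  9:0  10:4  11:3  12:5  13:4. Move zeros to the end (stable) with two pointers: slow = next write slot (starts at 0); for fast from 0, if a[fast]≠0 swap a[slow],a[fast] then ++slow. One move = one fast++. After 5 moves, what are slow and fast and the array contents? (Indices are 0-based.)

slow=1, fast=5, a=[4, 0, 0, 0, 0, 0, 0, 6, 0, 0, 4, 3, 5, 4]

slow=0 fast=0: a[fast]=0, fast++
slow=0 fast=1: a[fast]=4≠0 swap→a[0]=4, slow++,fast++
slow=1 fast=2: a[fast]=0, fast++
slow=1 fast=3: a[fast]=0, fast++
slow=1 fast=4: a[fast]=0, fast++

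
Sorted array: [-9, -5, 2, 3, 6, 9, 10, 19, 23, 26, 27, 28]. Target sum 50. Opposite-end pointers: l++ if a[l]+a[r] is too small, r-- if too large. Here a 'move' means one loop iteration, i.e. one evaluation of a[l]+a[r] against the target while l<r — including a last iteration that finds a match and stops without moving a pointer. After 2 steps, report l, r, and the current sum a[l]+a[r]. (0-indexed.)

l=2, r=11, sum=30

l=0 r=11: -9+28=19 <50, l++
l=1 r=11: -5+28=23 <50, l++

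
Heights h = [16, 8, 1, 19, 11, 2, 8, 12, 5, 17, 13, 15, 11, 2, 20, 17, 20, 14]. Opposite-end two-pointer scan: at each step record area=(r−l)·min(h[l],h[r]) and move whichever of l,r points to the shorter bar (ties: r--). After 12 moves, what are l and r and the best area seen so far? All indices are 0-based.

[0,17] min(16,14)*17=238 best=238 * → r--
[0,16] min(16,20)*16=256 best=256 * → l++
[1,16] min(8,20)*15=120 best=256 → l++
[2,16] min(1,20)*14=14 best=256 → l++
[3,16] min(19,20)*13=247 best=256 → l++
[4,16] min(11,20)*12=132 best=256 → l++
[5,16] min(2,20)*11=22 best=256 → l++
[6,16] min(8,20)*10=80 best=256 → l++
[7,16] min(12,20)*9=108 best=256 → l++
[8,16] min(5,20)*8=40 best=256 → l++
[9,16] min(17,20)*7=119 best=256 → l++
[10,16] min(13,20)*6=78 best=256 → l++

l=11, r=16, best area=256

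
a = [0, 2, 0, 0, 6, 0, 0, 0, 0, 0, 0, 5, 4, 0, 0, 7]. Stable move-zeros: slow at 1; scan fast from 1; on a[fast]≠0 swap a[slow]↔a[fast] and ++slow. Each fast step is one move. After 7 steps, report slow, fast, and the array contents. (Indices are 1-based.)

slow=3, fast=8, a=[2, 6, 0, 0, 0, 0, 0, 0, 0, 0, 0, 5, 4, 0, 0, 7]

slow=1 fast=1: a[fast]=0, fast++
slow=1 fast=2: a[fast]=2≠0 swap→a[1]=2, slow++,fast++
slow=2 fast=3: a[fast]=0, fast++
slow=2 fast=4: a[fast]=0, fast++
slow=2 fast=5: a[fast]=6≠0 swap→a[2]=6, slow++,fast++
slow=3 fast=6: a[fast]=0, fast++
slow=3 fast=7: a[fast]=0, fast++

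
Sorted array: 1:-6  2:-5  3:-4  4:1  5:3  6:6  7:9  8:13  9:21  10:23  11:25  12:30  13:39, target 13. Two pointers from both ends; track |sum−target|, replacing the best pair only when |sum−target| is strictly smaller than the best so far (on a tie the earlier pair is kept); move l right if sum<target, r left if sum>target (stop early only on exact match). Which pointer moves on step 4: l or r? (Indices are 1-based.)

l=1 r=13: -6+39=33 d=20 *, r--
l=1 r=12: -6+30=24 d=11 *, r--
l=1 r=11: -6+25=19 d=6 *, r--
l=1 r=10: -6+23=17 d=4 *, r--

r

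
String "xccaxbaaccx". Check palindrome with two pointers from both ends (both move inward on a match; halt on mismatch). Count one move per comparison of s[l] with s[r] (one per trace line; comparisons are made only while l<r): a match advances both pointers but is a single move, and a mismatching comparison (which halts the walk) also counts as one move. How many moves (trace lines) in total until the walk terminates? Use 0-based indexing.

l=0 r=10: 'x'=='x', l++,r--
l=1 r=9: 'c'=='c', l++,r--
l=2 r=8: 'c'=='c', l++,r--
l=3 r=7: 'a'=='a', l++,r--
l=4 r=6: 'x'!='a', stop

5 moves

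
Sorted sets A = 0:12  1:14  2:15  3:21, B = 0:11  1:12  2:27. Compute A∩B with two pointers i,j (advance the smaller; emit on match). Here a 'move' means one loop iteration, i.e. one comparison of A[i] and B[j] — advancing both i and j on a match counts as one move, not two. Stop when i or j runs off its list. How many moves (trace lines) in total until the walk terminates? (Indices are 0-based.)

[i=0,j=0] 12>11 → j++
[i=0,j=1] 12==12 emit → i++,j++
[i=1,j=2] 14<27 → i++
[i=2,j=2] 15<27 → i++
[i=3,j=2] 21<27 → i++

5 moves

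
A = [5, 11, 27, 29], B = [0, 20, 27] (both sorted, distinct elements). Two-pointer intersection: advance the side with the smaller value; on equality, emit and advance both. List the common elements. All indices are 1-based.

[i=1,j=1] 5>0 → j++
[i=1,j=2] 5<20 → i++
[i=2,j=2] 11<20 → i++
[i=3,j=2] 27>20 → j++
[i=3,j=3] 27==27 emit → i++,j++

intersection = [27]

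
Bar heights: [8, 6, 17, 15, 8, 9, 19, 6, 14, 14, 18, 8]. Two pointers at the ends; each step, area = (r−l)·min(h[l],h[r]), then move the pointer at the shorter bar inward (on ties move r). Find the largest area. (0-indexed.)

l=0 r=11: min(8,8)*11=88 best=88 *, r--
l=0 r=10: min(8,18)*10=80 best=88, l++
l=1 r=10: min(6,18)*9=54 best=88, l++
l=2 r=10: min(17,18)*8=136 best=136 *, l++
l=3 r=10: min(15,18)*7=105 best=136, l++
l=4 r=10: min(8,18)*6=48 best=136, l++
l=5 r=10: min(9,18)*5=45 best=136, l++
l=6 r=10: min(19,18)*4=72 best=136, r--
l=6 r=9: min(19,14)*3=42 best=136, r--
l=6 r=8: min(19,14)*2=28 best=136, r--
l=6 r=7: min(19,6)*1=6 best=136, r--

max area = 136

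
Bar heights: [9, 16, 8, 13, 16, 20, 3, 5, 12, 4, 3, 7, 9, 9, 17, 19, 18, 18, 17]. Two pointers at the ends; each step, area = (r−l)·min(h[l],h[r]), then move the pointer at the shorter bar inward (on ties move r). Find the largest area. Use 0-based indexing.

max area = 272

l=0 r=18: min(9,17)*18=162 best=162 *, l++
l=1 r=18: min(16,17)*17=272 best=272 *, l++
l=2 r=18: min(8,17)*16=128 best=272, l++
l=3 r=18: min(13,17)*15=195 best=272, l++
l=4 r=18: min(16,17)*14=224 best=272, l++
l=5 r=18: min(20,17)*13=221 best=272, r--
l=5 r=17: min(20,18)*12=216 best=272, r--
l=5 r=16: min(20,18)*11=198 best=272, r--
l=5 r=15: min(20,19)*10=190 best=272, r--
l=5 r=14: min(20,17)*9=153 best=272, r--
l=5 r=13: min(20,9)*8=72 best=272, r--
l=5 r=12: min(20,9)*7=63 best=272, r--
l=5 r=11: min(20,7)*6=42 best=272, r--
l=5 r=10: min(20,3)*5=15 best=272, r--
l=5 r=9: min(20,4)*4=16 best=272, r--
l=5 r=8: min(20,12)*3=36 best=272, r--
l=5 r=7: min(20,5)*2=10 best=272, r--
l=5 r=6: min(20,3)*1=3 best=272, r--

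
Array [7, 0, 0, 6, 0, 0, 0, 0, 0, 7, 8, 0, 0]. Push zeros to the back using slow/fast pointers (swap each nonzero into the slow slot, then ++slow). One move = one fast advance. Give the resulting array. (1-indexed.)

(s=1,f=1) a[fast]=7≠0 swap→a[1]=7 → slow++,fast++
(s=2,f=2) a[fast]=0 → fast++
(s=2,f=3) a[fast]=0 → fast++
(s=2,f=4) a[fast]=6≠0 swap→a[2]=6 → slow++,fast++
(s=3,f=5) a[fast]=0 → fast++
(s=3,f=6) a[fast]=0 → fast++
(s=3,f=7) a[fast]=0 → fast++
(s=3,f=8) a[fast]=0 → fast++
(s=3,f=9) a[fast]=0 → fast++
(s=3,f=10) a[fast]=7≠0 swap→a[3]=7 → slow++,fast++
(s=4,f=11) a[fast]=8≠0 swap→a[4]=8 → slow++,fast++
(s=5,f=12) a[fast]=0 → fast++
(s=5,f=13) a[fast]=0 → fast++

[7, 6, 7, 8, 0, 0, 0, 0, 0, 0, 0, 0, 0]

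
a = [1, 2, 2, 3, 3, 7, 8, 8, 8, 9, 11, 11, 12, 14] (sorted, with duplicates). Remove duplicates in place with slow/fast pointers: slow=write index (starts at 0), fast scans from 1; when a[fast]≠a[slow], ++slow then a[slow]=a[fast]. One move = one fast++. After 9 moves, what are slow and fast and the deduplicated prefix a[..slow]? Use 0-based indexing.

(s=0,f=1) a[fast]=2≠a[slow]=1 write a[1]=2 → slow++,fast++
(s=1,f=2) a[fast]=2=a[slow] dup → fast++
(s=1,f=3) a[fast]=3≠a[slow]=2 write a[2]=3 → slow++,fast++
(s=2,f=4) a[fast]=3=a[slow] dup → fast++
(s=2,f=5) a[fast]=7≠a[slow]=3 write a[3]=7 → slow++,fast++
(s=3,f=6) a[fast]=8≠a[slow]=7 write a[4]=8 → slow++,fast++
(s=4,f=7) a[fast]=8=a[slow] dup → fast++
(s=4,f=8) a[fast]=8=a[slow] dup → fast++
(s=4,f=9) a[fast]=9≠a[slow]=8 write a[5]=9 → slow++,fast++

slow=5, fast=10, prefix=[1, 2, 3, 7, 8, 9]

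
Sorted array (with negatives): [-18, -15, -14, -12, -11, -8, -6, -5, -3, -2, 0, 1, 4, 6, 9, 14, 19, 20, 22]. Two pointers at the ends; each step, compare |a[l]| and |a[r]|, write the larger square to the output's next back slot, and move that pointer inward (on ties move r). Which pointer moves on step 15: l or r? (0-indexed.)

r

l=0 r=18: |-18|<=|22| out[18]=484, r--
l=0 r=17: |-18|<=|20| out[17]=400, r--
l=0 r=16: |-18|<=|19| out[16]=361, r--
l=0 r=15: |-18|>|14| out[15]=324, l++
l=1 r=15: |-15|>|14| out[14]=225, l++
l=2 r=15: |-14|<=|14| out[13]=196, r--
l=2 r=14: |-14|>|9| out[12]=196, l++
l=3 r=14: |-12|>|9| out[11]=144, l++
l=4 r=14: |-11|>|9| out[10]=121, l++
l=5 r=14: |-8|<=|9| out[9]=81, r--
l=5 r=13: |-8|>|6| out[8]=64, l++
l=6 r=13: |-6|<=|6| out[7]=36, r--
l=6 r=12: |-6|>|4| out[6]=36, l++
l=7 r=12: |-5|>|4| out[5]=25, l++
l=8 r=12: |-3|<=|4| out[4]=16, r--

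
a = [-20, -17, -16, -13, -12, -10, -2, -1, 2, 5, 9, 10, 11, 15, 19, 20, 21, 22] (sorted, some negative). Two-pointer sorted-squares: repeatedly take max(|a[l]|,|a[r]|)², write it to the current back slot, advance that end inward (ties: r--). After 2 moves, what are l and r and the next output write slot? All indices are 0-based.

l=0, r=15, next write slot=15

l=0 r=17: |-20|<=|22| out[17]=484, r--
l=0 r=16: |-20|<=|21| out[16]=441, r--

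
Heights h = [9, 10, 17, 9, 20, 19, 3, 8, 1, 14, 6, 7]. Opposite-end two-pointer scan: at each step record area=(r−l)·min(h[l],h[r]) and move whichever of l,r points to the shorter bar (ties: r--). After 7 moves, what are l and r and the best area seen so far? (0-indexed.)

l=0 r=11: min(9,7)*11=77 best=77 *, r--
l=0 r=10: min(9,6)*10=60 best=77, r--
l=0 r=9: min(9,14)*9=81 best=81 *, l++
l=1 r=9: min(10,14)*8=80 best=81, l++
l=2 r=9: min(17,14)*7=98 best=98 *, r--
l=2 r=8: min(17,1)*6=6 best=98, r--
l=2 r=7: min(17,8)*5=40 best=98, r--

l=2, r=6, best area=98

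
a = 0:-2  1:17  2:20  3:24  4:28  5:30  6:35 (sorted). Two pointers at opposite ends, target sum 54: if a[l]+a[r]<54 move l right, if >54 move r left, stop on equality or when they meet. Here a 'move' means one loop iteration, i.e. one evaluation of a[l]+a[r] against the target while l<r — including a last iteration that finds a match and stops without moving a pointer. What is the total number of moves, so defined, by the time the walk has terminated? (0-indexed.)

l=0 r=6: -2+35=33 <54, l++
l=1 r=6: 17+35=52 <54, l++
l=2 r=6: 20+35=55 >54, r--
l=2 r=5: 20+30=50 <54, l++
l=3 r=5: 24+30=54, found

5 moves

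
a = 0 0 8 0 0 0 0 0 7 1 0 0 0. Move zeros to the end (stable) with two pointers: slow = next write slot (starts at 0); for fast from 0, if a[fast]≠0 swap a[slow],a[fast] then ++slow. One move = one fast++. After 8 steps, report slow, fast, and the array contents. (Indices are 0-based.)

(s=0,f=0) a[fast]=0 → fast++
(s=0,f=1) a[fast]=0 → fast++
(s=0,f=2) a[fast]=8≠0 swap→a[0]=8 → slow++,fast++
(s=1,f=3) a[fast]=0 → fast++
(s=1,f=4) a[fast]=0 → fast++
(s=1,f=5) a[fast]=0 → fast++
(s=1,f=6) a[fast]=0 → fast++
(s=1,f=7) a[fast]=0 → fast++

slow=1, fast=8, a=[8, 0, 0, 0, 0, 0, 0, 0, 7, 1, 0, 0, 0]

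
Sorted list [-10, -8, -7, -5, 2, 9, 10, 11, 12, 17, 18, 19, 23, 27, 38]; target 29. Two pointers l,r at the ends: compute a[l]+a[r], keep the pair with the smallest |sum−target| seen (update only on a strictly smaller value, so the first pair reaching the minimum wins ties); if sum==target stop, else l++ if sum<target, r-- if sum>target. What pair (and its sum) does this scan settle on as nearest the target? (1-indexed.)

pair (2, 27) with sum 29 (|Δ|=0)

l=1 r=15: -10+38=28 d=1 *, l++
l=2 r=15: -8+38=30 d=1, r--
l=2 r=14: -8+27=19 d=10, l++
l=3 r=14: -7+27=20 d=9, l++
l=4 r=14: -5+27=22 d=7, l++
l=5 r=14: 2+27=29 d=0 *, stop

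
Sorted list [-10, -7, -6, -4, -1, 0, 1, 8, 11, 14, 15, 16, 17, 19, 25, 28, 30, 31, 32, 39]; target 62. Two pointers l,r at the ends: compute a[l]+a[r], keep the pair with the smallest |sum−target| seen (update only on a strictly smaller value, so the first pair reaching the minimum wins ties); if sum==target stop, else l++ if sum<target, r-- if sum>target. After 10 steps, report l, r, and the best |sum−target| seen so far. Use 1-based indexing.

l=11, r=20, best |Δ|=9

l=1 r=20: -10+39=29 d=33 *, l++
l=2 r=20: -7+39=32 d=30 *, l++
l=3 r=20: -6+39=33 d=29 *, l++
l=4 r=20: -4+39=35 d=27 *, l++
l=5 r=20: -1+39=38 d=24 *, l++
l=6 r=20: 0+39=39 d=23 *, l++
l=7 r=20: 1+39=40 d=22 *, l++
l=8 r=20: 8+39=47 d=15 *, l++
l=9 r=20: 11+39=50 d=12 *, l++
l=10 r=20: 14+39=53 d=9 *, l++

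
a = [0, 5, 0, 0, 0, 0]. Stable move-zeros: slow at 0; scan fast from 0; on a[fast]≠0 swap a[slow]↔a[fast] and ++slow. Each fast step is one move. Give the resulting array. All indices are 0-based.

slow=0 fast=0: a[fast]=0, fast++
slow=0 fast=1: a[fast]=5≠0 swap→a[0]=5, slow++,fast++
slow=1 fast=2: a[fast]=0, fast++
slow=1 fast=3: a[fast]=0, fast++
slow=1 fast=4: a[fast]=0, fast++
slow=1 fast=5: a[fast]=0, fast++

[5, 0, 0, 0, 0, 0]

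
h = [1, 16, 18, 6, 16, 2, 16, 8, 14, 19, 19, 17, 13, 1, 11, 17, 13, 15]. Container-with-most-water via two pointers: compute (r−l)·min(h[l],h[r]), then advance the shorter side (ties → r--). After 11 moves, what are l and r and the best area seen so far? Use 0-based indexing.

l=0 r=17: min(1,15)*17=17 best=17 *, l++
l=1 r=17: min(16,15)*16=240 best=240 *, r--
l=1 r=16: min(16,13)*15=195 best=240, r--
l=1 r=15: min(16,17)*14=224 best=240, l++
l=2 r=15: min(18,17)*13=221 best=240, r--
l=2 r=14: min(18,11)*12=132 best=240, r--
l=2 r=13: min(18,1)*11=11 best=240, r--
l=2 r=12: min(18,13)*10=130 best=240, r--
l=2 r=11: min(18,17)*9=153 best=240, r--
l=2 r=10: min(18,19)*8=144 best=240, l++
l=3 r=10: min(6,19)*7=42 best=240, l++

l=4, r=10, best area=240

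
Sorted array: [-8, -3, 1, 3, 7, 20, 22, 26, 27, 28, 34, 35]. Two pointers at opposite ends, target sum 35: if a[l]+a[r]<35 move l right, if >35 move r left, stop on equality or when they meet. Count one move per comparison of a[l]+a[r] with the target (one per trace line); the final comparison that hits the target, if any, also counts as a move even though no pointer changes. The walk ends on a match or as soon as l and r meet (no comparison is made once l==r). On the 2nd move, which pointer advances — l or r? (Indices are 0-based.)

l=0 r=11: -8+35=27 <35, l++
l=1 r=11: -3+35=32 <35, l++

l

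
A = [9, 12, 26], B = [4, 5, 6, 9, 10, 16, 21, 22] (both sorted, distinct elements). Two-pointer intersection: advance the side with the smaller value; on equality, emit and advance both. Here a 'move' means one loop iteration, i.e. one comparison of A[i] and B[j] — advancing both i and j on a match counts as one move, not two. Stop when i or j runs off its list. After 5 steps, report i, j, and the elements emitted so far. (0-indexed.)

[i=0,j=0] 9>4 → j++
[i=0,j=1] 9>5 → j++
[i=0,j=2] 9>6 → j++
[i=0,j=3] 9==9 emit → i++,j++
[i=1,j=4] 12>10 → j++

i=1, j=5, emitted=[9]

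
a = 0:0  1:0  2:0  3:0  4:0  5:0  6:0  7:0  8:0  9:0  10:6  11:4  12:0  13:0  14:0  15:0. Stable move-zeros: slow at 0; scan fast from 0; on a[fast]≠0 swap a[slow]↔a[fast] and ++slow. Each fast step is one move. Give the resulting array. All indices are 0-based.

[6, 4, 0, 0, 0, 0, 0, 0, 0, 0, 0, 0, 0, 0, 0, 0]

slow=0 fast=0: a[fast]=0, fast++
slow=0 fast=1: a[fast]=0, fast++
slow=0 fast=2: a[fast]=0, fast++
slow=0 fast=3: a[fast]=0, fast++
slow=0 fast=4: a[fast]=0, fast++
slow=0 fast=5: a[fast]=0, fast++
slow=0 fast=6: a[fast]=0, fast++
slow=0 fast=7: a[fast]=0, fast++
slow=0 fast=8: a[fast]=0, fast++
slow=0 fast=9: a[fast]=0, fast++
slow=0 fast=10: a[fast]=6≠0 swap→a[0]=6, slow++,fast++
slow=1 fast=11: a[fast]=4≠0 swap→a[1]=4, slow++,fast++
slow=2 fast=12: a[fast]=0, fast++
slow=2 fast=13: a[fast]=0, fast++
slow=2 fast=14: a[fast]=0, fast++
slow=2 fast=15: a[fast]=0, fast++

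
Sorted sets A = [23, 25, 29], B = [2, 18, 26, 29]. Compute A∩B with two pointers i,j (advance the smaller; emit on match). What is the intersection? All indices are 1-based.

i=1 j=1: 23>2, j++
i=1 j=2: 23>18, j++
i=1 j=3: 23<26, i++
i=2 j=3: 25<26, i++
i=3 j=3: 29>26, j++
i=3 j=4: 29==29 emit, i++,j++

intersection = [29]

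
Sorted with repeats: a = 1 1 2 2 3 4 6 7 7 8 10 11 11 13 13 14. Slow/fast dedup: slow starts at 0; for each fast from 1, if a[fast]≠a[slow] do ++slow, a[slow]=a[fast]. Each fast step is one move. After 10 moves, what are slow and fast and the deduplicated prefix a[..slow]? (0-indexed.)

slow=7, fast=11, prefix=[1, 2, 3, 4, 6, 7, 8, 10]

slow=0 fast=1: a[fast]=1=a[slow] dup, fast++
slow=0 fast=2: a[fast]=2≠a[slow]=1 write a[1]=2, slow++,fast++
slow=1 fast=3: a[fast]=2=a[slow] dup, fast++
slow=1 fast=4: a[fast]=3≠a[slow]=2 write a[2]=3, slow++,fast++
slow=2 fast=5: a[fast]=4≠a[slow]=3 write a[3]=4, slow++,fast++
slow=3 fast=6: a[fast]=6≠a[slow]=4 write a[4]=6, slow++,fast++
slow=4 fast=7: a[fast]=7≠a[slow]=6 write a[5]=7, slow++,fast++
slow=5 fast=8: a[fast]=7=a[slow] dup, fast++
slow=5 fast=9: a[fast]=8≠a[slow]=7 write a[6]=8, slow++,fast++
slow=6 fast=10: a[fast]=10≠a[slow]=8 write a[7]=10, slow++,fast++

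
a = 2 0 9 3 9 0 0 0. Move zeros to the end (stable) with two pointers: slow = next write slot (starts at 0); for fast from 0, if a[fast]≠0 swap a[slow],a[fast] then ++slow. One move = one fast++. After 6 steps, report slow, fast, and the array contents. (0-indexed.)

slow=0 fast=0: a[fast]=2≠0 swap→a[0]=2, slow++,fast++
slow=1 fast=1: a[fast]=0, fast++
slow=1 fast=2: a[fast]=9≠0 swap→a[1]=9, slow++,fast++
slow=2 fast=3: a[fast]=3≠0 swap→a[2]=3, slow++,fast++
slow=3 fast=4: a[fast]=9≠0 swap→a[3]=9, slow++,fast++
slow=4 fast=5: a[fast]=0, fast++

slow=4, fast=6, a=[2, 9, 3, 9, 0, 0, 0, 0]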